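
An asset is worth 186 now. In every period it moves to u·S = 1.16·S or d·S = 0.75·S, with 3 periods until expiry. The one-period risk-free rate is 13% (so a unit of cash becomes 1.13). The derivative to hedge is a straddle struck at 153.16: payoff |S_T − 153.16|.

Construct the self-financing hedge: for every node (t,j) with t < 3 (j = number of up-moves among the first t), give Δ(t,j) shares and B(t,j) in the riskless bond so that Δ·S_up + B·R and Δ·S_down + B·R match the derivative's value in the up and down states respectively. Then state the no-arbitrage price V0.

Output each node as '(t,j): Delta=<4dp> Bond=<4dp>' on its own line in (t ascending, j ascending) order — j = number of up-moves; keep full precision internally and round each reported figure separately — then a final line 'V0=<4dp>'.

(0,0): Delta=0.9067 Bond=-88.0990
(1,0): Delta=-0.0090 Bond=28.1952
(1,1): Delta=0.9535 Bond=-109.6371
(2,0): Delta=-1.0000 Bond=135.5398
(2,1): Delta=0.0415 Bond=23.6754
(2,2): Delta=1.0000 Bond=-135.5398
V0=80.5491

Risk-neutral probability p* = (R−d)/(u−d) = (1.13−0.75)/(1.16−0.75) = 0.9268.
Terminal values V(3,·): V(3,0)=74.6912, V(3,1)=31.7950, V(3,2)=34.5512, V(3,3)=137.1667
(2,0): S=104.6250. Δ = (V_up−V_dn)/(S_up−S_dn) = (31.7950−74.6912)/(121.3650−78.4688) = -1.0000. V = [p*·31.7950 + (1−p*)·74.6912]/1.13 = 30.9148. B = V − Δ·S = 135.5398.
(2,1): S=161.8200. Δ = (V_up−V_dn)/(S_up−S_dn) = (34.5512−31.7950)/(187.7112−121.3650) = 0.0415. V = [p*·34.5512 + (1−p*)·31.7950]/1.13 = 30.3978. B = V − Δ·S = 23.6754.
(2,2): S=250.2816. Δ = (V_up−V_dn)/(S_up−S_dn) = (137.1667−34.5512)/(290.3267−187.7112) = 1.0000. V = [p*·137.1667 + (1−p*)·34.5512]/1.13 = 114.7418. B = V − Δ·S = -135.5398.
(1,0): S=139.5000. Δ = (V_up−V_dn)/(S_up−S_dn) = (30.3978−30.9148)/(161.8200−104.6250) = -0.0090. V = [p*·30.3978 + (1−p*)·30.9148]/1.13 = 26.9342. B = V − Δ·S = 28.1952.
(1,1): S=215.7600. Δ = (V_up−V_dn)/(S_up−S_dn) = (114.7418−30.3978)/(250.2816−161.8200) = 0.9535. V = [p*·114.7418 + (1−p*)·30.3978]/1.13 = 96.0799. B = V − Δ·S = -109.6371.
(0,0): S=186.0000. Δ = (V_up−V_dn)/(S_up−S_dn) = (96.0799−26.9342)/(215.7600−139.5000) = 0.9067. V = [p*·96.0799 + (1−p*)·26.9342]/1.13 = 80.5491. B = V − Δ·S = -88.0990.
Each (Δ,B) replicates both successor values, so the strategy is self-financing and V0 is arbitrage-free.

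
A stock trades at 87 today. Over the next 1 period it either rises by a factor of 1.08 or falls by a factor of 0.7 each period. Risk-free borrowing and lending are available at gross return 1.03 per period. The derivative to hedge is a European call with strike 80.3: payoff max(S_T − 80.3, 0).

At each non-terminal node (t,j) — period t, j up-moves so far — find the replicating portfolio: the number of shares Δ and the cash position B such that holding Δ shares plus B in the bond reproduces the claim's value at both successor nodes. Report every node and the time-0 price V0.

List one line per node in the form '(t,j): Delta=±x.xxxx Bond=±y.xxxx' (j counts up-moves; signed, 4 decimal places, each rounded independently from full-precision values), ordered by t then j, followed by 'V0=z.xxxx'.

Since d<R<u, set p* = (R−d)/(u−d) = 0.8684; price each node as the discounted p*-expectation of its children.
At expiry t=1: V(1,0)=0.0000, V(1,1)=13.6600
(0,0): S=87.0000. Δ = (V_up−V_dn)/(S_up−S_dn) = (13.6600−0.0000)/(93.9600−60.9000) = 0.4132. V = [p*·13.6600 + (1−p*)·0.0000]/1.03 = 11.5171. B = V − Δ·S = -24.4303.
Root portfolio cost Δ·87+B reproduces V0=11.5171.

(0,0): Delta=0.4132 Bond=-24.4303
V0=11.5171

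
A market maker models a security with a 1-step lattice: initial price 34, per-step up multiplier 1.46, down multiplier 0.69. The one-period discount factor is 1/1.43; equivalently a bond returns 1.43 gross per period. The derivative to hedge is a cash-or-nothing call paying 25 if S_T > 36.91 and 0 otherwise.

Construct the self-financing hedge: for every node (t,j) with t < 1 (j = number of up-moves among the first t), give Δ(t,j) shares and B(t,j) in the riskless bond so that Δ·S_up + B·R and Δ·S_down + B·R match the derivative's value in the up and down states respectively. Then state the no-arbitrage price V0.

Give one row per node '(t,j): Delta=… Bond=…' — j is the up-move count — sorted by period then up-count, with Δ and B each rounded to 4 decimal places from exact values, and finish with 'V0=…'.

The replicating-portfolio and risk-neutral prices coincide; use p* = (1.43−0.69)/(1.46−0.69) = 0.9610 for the latter.
Terminal values V(1,·): V(1,0)=0.0000, V(1,1)=25.0000
  t=0,j=0: stock 34.0000 → up 49.6400 (V=25.0000), down 23.4600 (V=0.0000). Price 16.8014; hedge Δ=0.9549, bond B=-15.6662.
Root portfolio cost Δ·34+B reproduces V0=16.8014.

(0,0): Delta=0.9549 Bond=-15.6662
V0=16.8014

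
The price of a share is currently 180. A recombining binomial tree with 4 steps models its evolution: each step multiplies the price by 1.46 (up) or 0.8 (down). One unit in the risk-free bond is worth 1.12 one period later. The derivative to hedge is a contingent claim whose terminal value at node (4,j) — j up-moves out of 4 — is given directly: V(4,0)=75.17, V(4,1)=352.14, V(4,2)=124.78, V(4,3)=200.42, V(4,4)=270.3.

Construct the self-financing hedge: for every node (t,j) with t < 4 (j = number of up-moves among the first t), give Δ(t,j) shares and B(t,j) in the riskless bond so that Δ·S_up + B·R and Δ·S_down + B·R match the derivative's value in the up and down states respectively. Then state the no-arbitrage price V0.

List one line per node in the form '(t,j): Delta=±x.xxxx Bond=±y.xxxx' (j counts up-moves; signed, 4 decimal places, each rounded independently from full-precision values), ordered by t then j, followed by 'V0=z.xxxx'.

(0,0): Delta=-0.0866 Bond=147.3772
(1,0): Delta=-0.1870 Bond=179.5183
(1,1): Delta=-0.0281 Bond=149.7030
(2,0): Delta=0.3810 Bond=135.6262
(2,1): Delta=-0.5177 Bond=270.5844
(2,2): Delta=0.2568 Bond=58.3181
(3,0): Delta=4.5535 Bond=-232.6350
(3,1): Delta=-2.0482 Bond=560.4713
(3,2): Delta=0.3734 Bond=29.5492
(3,3): Delta=0.1890 Bond=103.3187
V0=131.7902

Risk-neutral probability p* = (R−d)/(u−d) = (1.12−0.8)/(1.46−0.8) = 0.4848.
Payoff layer (t=4): V(4,0)=75.1700, V(4,1)=352.1400, V(4,2)=124.7800, V(4,3)=200.4200, V(4,4)=270.3000
Node (3,0) S=92.1600: V=(p*·352.1400+(1−p*)·75.1700)/1.12=187.0165; Δ=(352.1400−75.1700)/(134.5536−73.7280)=4.5535; B=V−Δ·S=-232.6350
Node (3,1) S=168.1920: V=(p*·124.7800+(1−p*)·352.1400)/1.12=215.9865; Δ=(124.7800−352.1400)/(245.5603−134.5536)=-2.0482; B=V−Δ·S=560.4713
Node (3,2) S=306.9504: V=(p*·200.4200+(1−p*)·124.7800)/1.12=144.1553; Δ=(200.4200−124.7800)/(448.1476−245.5603)=0.3734; B=V−Δ·S=29.5492
Node (3,3) S=560.1845: V=(p*·270.3000+(1−p*)·200.4200)/1.12=209.1975; Δ=(270.3000−200.4200)/(817.8693−448.1476)=0.1890; B=V−Δ·S=103.3187
Node (2,0) S=115.2000: V=(p*·215.9865+(1−p*)·187.0165)/1.12=179.5201; Δ=(215.9865−187.0165)/(168.1920−92.1600)=0.3810; B=V−Δ·S=135.6262
Node (2,1) S=210.2400: V=(p*·144.1553+(1−p*)·215.9865)/1.12=161.7493; Δ=(144.1553−215.9865)/(306.9504−168.1920)=-0.5177; B=V−Δ·S=270.5844
Node (2,2) S=383.6880: V=(p*·209.1975+(1−p*)·144.1553)/1.12=156.8669; Δ=(209.1975−144.1553)/(560.1845−306.9504)=0.2568; B=V−Δ·S=58.3181
Node (1,0) S=144.0000: V=(p*·161.7493+(1−p*)·179.5201)/1.12=152.5928; Δ=(161.7493−179.5201)/(210.2400−115.2000)=-0.1870; B=V−Δ·S=179.5183
Node (1,1) S=262.8000: V=(p*·156.8669+(1−p*)·161.7493)/1.12=142.3054; Δ=(156.8669−161.7493)/(383.6880−210.2400)=-0.0281; B=V−Δ·S=149.7030
Node (0,0) S=180.0000: V=(p*·142.3054+(1−p*)·152.5928)/1.12=131.7902; Δ=(142.3054−152.5928)/(262.8000−144.0000)=-0.0866; B=V−Δ·S=147.3772
Root portfolio cost Δ·180+B reproduces V0=131.7902.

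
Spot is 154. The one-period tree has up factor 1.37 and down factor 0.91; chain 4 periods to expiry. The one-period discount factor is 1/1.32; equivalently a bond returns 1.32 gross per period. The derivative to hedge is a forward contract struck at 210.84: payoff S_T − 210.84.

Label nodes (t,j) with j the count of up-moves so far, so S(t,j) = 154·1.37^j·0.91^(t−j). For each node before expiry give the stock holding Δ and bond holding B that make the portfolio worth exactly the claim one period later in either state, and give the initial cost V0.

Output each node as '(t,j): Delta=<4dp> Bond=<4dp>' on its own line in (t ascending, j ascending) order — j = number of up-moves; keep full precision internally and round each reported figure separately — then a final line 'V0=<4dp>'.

No-arbitrage ⇒ martingale measure with p* = (R−d)/(u−d) = 0.8913.
Terminal values V(4,·): V(4,0)=-105.2346, V(4,1)=-51.8516, V(4,2)=28.5162, V(4,3)=149.5094, V(4,4)=331.6641
  t=3,j=0: stock 116.0499 → up 158.9884 (V=-51.8516), down 105.6054 (V=-105.2346). Price -43.6773; hedge Δ=1.0000, bond B=-159.7273.
  t=3,j=1: stock 174.7125 → up 239.3562 (V=28.5162), down 158.9884 (V=-51.8516). Price 14.9853; hedge Δ=1.0000, bond B=-159.7273.
  t=3,j=2: stock 263.0288 → up 360.3494 (V=149.5094), down 239.3562 (V=28.5162). Price 103.3015; hedge Δ=1.0000, bond B=-159.7273.
  t=3,j=3: stock 395.9884 → up 542.5041 (V=331.6641), down 360.3494 (V=149.5094). Price 236.2611; hedge Δ=1.0000, bond B=-159.7273.
  t=2,j=0: stock 127.5274 → up 174.7125 (V=14.9853), down 116.0499 (V=-43.6773). Price 6.5219; hedge Δ=1.0000, bond B=-121.0055.
  t=2,j=1: stock 191.9918 → up 263.0288 (V=103.3015), down 174.7125 (V=14.9853). Price 70.9863; hedge Δ=1.0000, bond B=-121.0055.
  t=2,j=2: stock 289.0426 → up 395.9884 (V=236.2611), down 263.0288 (V=103.3015). Price 168.0371; hedge Δ=1.0000, bond B=-121.0055.
  t=1,j=0: stock 140.1400 → up 191.9918 (V=70.9863), down 127.5274 (V=6.5219). Price 48.4692; hedge Δ=1.0000, bond B=-91.6708.
  t=1,j=1: stock 210.9800 → up 289.0426 (V=168.0371), down 191.9918 (V=70.9863). Price 119.3092; hedge Δ=1.0000, bond B=-91.6708.
  t=0,j=0: stock 154.0000 → up 210.9800 (V=119.3092), down 140.1400 (V=48.4692). Price 84.5524; hedge Δ=1.0000, bond B=-69.4476.
Check: Δ(0,0)·S0 + B(0,0) = 84.5524 = V0.

(0,0): Delta=1.0000 Bond=-69.4476
(1,0): Delta=1.0000 Bond=-91.6708
(1,1): Delta=1.0000 Bond=-91.6708
(2,0): Delta=1.0000 Bond=-121.0055
(2,1): Delta=1.0000 Bond=-121.0055
(2,2): Delta=1.0000 Bond=-121.0055
(3,0): Delta=1.0000 Bond=-159.7273
(3,1): Delta=1.0000 Bond=-159.7273
(3,2): Delta=1.0000 Bond=-159.7273
(3,3): Delta=1.0000 Bond=-159.7273
V0=84.5524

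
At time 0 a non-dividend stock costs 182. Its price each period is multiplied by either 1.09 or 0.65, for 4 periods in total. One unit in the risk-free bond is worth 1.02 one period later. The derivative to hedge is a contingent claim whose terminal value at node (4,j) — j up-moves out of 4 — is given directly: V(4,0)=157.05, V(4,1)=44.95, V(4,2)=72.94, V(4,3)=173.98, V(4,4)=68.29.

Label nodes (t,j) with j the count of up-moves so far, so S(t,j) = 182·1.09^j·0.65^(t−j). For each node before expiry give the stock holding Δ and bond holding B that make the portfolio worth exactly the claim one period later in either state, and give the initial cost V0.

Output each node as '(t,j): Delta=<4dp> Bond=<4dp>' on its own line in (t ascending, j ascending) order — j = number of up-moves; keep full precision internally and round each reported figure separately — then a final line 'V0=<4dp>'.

Under the risk-neutral measure, an up-move has probability p* = (R−d)/(u−d) = 0.8409 and values discount at R = 1.02.
At expiry t=4: V(4,0)=157.0500, V(4,1)=44.9500, V(4,2)=72.9400, V(4,3)=173.9800, V(4,4)=68.2900
(3,0): S=49.9817. Δ = (V_up−V_dn)/(S_up−S_dn) = (44.9500−157.0500)/(54.4801−32.4881) = -5.0973. V = [p*·44.9500 + (1−p*)·157.0500]/1.02 = 61.5530. B = V − Δ·S = 316.3258.
(3,1): S=83.8156. Δ = (V_up−V_dn)/(S_up−S_dn) = (72.9400−44.9500)/(91.3589−54.4801) = 0.7590. V = [p*·72.9400 + (1−p*)·44.9500]/1.02 = 67.1442. B = V − Δ·S = 3.5305.
(3,2): S=140.5522. Δ = (V_up−V_dn)/(S_up−S_dn) = (173.9800−72.9400)/(153.2019−91.3589) = 1.6338. V = [p*·173.9800 + (1−p*)·72.9400]/1.02 = 154.8093. B = V − Δ·S = -74.8271.
(3,3): S=235.6953. Δ = (V_up−V_dn)/(S_up−S_dn) = (68.2900−173.9800)/(256.9079−153.2019) = -1.0191. V = [p*·68.2900 + (1−p*)·173.9800]/1.02 = 83.4356. B = V − Δ·S = 323.6402.
(2,0): S=76.8950. Δ = (V_up−V_dn)/(S_up−S_dn) = (67.1442−61.5530)/(83.8156−49.9818) = 0.1653. V = [p*·67.1442 + (1−p*)·61.5530]/1.02 = 64.9556. B = V − Δ·S = 52.2484.
(2,1): S=128.9470. Δ = (V_up−V_dn)/(S_up−S_dn) = (154.8093−67.1442)/(140.5522−83.8156) = 1.5451. V = [p*·154.8093 + (1−p*)·67.1442]/1.02 = 138.1005. B = V − Δ·S = -61.1383.
(2,2): S=216.2342. Δ = (V_up−V_dn)/(S_up−S_dn) = (83.4356−154.8093)/(235.6953−140.5522) = -0.7502. V = [p*·83.4356 + (1−p*)·154.8093]/1.02 = 92.9319. B = V − Δ·S = 255.1447.
(1,0): S=118.3000. Δ = (V_up−V_dn)/(S_up−S_dn) = (138.1005−64.9556)/(128.9470−76.8950) = 1.4052. V = [p*·138.1005 + (1−p*)·64.9556]/1.02 = 123.9842. B = V − Δ·S = -42.2544.
(1,1): S=198.3800. Δ = (V_up−V_dn)/(S_up−S_dn) = (92.9319−138.1005)/(216.2342−128.9470) = -0.5175. V = [p*·92.9319 + (1−p*)·138.1005]/1.02 = 98.1547. B = V − Δ·S = 200.8108.
(0,0): S=182.0000. Δ = (V_up−V_dn)/(S_up−S_dn) = (98.1547−123.9842)/(198.3800−118.3000) = -0.3225. V = [p*·98.1547 + (1−p*)·123.9842]/1.02 = 100.2588. B = V − Δ·S = 158.9621.
The time-0 hedge costs 100.2588, which is the no-arbitrage price.

(0,0): Delta=-0.3225 Bond=158.9621
(1,0): Delta=1.4052 Bond=-42.2544
(1,1): Delta=-0.5175 Bond=200.8108
(2,0): Delta=0.1653 Bond=52.2484
(2,1): Delta=1.5451 Bond=-61.1383
(2,2): Delta=-0.7502 Bond=255.1447
(3,0): Delta=-5.0973 Bond=316.3258
(3,1): Delta=0.7590 Bond=3.5305
(3,2): Delta=1.6338 Bond=-74.8271
(3,3): Delta=-1.0191 Bond=323.6402
V0=100.2588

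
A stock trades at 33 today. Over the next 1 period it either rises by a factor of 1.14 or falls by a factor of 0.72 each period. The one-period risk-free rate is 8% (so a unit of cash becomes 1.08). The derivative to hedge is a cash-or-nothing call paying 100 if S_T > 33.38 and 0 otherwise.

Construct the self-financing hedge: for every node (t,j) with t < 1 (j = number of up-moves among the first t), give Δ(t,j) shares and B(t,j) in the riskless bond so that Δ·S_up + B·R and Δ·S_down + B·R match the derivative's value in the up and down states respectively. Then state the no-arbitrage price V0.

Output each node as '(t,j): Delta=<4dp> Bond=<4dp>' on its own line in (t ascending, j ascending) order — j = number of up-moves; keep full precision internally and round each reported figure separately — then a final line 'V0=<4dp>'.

No-arbitrage ⇒ martingale measure with p* = (R−d)/(u−d) = 0.8571.
Terminal values V(1,·): V(1,0)=0.0000, V(1,1)=100.0000
(0,0): S=33.0000. Δ = (V_up−V_dn)/(S_up−S_dn) = (100.0000−0.0000)/(37.6200−23.7600) = 7.2150. V = [p*·100.0000 + (1−p*)·0.0000]/1.08 = 79.3651. B = V − Δ·S = -158.7302.
Each (Δ,B) replicates both successor values, so the strategy is self-financing and V0 is arbitrage-free.

(0,0): Delta=7.2150 Bond=-158.7302
V0=79.3651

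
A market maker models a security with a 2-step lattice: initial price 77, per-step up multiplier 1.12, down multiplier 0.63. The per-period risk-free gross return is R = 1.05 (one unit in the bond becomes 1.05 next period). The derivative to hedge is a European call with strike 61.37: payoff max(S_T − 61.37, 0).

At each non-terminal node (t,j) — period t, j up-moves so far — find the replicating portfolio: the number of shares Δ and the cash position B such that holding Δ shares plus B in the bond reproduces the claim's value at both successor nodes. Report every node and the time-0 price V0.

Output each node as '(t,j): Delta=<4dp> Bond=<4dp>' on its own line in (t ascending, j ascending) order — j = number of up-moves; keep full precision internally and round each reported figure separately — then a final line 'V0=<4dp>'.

(0,0): Delta=0.7620 Bond=-35.2041
(1,0): Delta=0.0000 Bond=0.0000
(1,1): Delta=0.8334 Bond=-43.1251
V0=23.4694

The replicating-portfolio and risk-neutral prices coincide; use p* = (1.05−0.63)/(1.12−0.63) = 0.8571 for the latter.
Terminal payoffs: V(2,0)=0.0000, V(2,1)=0.0000, V(2,2)=35.2188
(1,0): S=48.5100. Δ = (V_up−V_dn)/(S_up−S_dn) = (0.0000−0.0000)/(54.3312−30.5613) = 0.0000. V = [p*·0.0000 + (1−p*)·0.0000]/1.05 = 0.0000. B = V − Δ·S = 0.0000.
(1,1): S=86.2400. Δ = (V_up−V_dn)/(S_up−S_dn) = (35.2188−0.0000)/(96.5888−54.3312) = 0.8334. V = [p*·35.2188 + (1−p*)·0.0000]/1.05 = 28.7500. B = V − Δ·S = -43.1251.
(0,0): S=77.0000. Δ = (V_up−V_dn)/(S_up−S_dn) = (28.7500−0.0000)/(86.2400−48.5100) = 0.7620. V = [p*·28.7500 + (1−p*)·0.0000]/1.05 = 23.4694. B = V − Δ·S = -35.2041.
Each (Δ,B) replicates both successor values, so the strategy is self-financing and V0 is arbitrage-free.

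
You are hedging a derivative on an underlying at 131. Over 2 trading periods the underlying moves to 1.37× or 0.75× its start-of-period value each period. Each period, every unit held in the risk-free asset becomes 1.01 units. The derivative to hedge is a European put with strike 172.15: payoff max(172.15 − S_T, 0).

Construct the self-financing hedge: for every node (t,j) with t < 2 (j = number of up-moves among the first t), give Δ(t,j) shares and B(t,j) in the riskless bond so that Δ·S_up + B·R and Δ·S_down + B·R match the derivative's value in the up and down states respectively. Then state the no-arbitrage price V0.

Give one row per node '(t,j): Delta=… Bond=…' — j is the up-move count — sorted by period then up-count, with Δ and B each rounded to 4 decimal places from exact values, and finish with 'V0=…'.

(0,0): Delta=-0.6231 Bond=132.0959
(1,0): Delta=-1.0000 Bond=170.4455
(1,1): Delta=-0.3374 Bond=82.1464
V0=50.4675

Since d<R<u, set p* = (R−d)/(u−d) = 0.4194; price each node as the discounted p*-expectation of its children.
Terminal values V(2,·): V(2,0)=98.4625, V(2,1)=37.5475, V(2,2)=0.0000
Node (1,0) S=98.2500: V=(p*·37.5475+(1−p*)·98.4625)/1.01=72.1955; Δ=(37.5475−98.4625)/(134.6025−73.6875)=-1.0000; B=V−Δ·S=170.4455
Node (1,1) S=179.4700: V=(p*·0.0000+(1−p*)·37.5475)/1.01=21.5859; Δ=(0.0000−37.5475)/(245.8739−134.6025)=-0.3374; B=V−Δ·S=82.1464
Node (0,0) S=131.0000: V=(p*·21.5859+(1−p*)·72.1955)/1.01=50.4675; Δ=(21.5859−72.1955)/(179.4700−98.2500)=-0.6231; B=V−Δ·S=132.0959
Self-financing check: at every node Δ·S+B equals the discounted successor values.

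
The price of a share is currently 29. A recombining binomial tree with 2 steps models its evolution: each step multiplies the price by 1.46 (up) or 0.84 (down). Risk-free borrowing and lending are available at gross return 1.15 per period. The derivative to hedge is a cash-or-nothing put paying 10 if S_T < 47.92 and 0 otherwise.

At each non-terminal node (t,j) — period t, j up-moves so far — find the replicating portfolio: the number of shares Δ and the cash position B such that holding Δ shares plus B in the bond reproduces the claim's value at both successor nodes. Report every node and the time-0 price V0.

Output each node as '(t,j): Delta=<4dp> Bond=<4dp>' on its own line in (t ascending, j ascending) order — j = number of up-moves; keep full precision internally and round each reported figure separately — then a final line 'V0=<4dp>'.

No-arbitrage ⇒ martingale measure with p* = (R−d)/(u−d) = 0.5000.
At expiry t=2: V(2,0)=10.0000, V(2,1)=10.0000, V(2,2)=0.0000
Node (1,0) S=24.3600: V=(p*·10.0000+(1−p*)·10.0000)/1.15=8.6957; Δ=(10.0000−10.0000)/(35.5656−20.4624)=0.0000; B=V−Δ·S=8.6957
Node (1,1) S=42.3400: V=(p*·0.0000+(1−p*)·10.0000)/1.15=4.3478; Δ=(0.0000−10.0000)/(61.8164−35.5656)=-0.3809; B=V−Δ·S=20.4769
Node (0,0) S=29.0000: V=(p*·4.3478+(1−p*)·8.6957)/1.15=5.6711; Δ=(4.3478−8.6957)/(42.3400−24.3600)=-0.2418; B=V−Δ·S=12.6837
Check: Δ(0,0)·S0 + B(0,0) = 5.6711 = V0.

(0,0): Delta=-0.2418 Bond=12.6837
(1,0): Delta=0.0000 Bond=8.6957
(1,1): Delta=-0.3809 Bond=20.4769
V0=5.6711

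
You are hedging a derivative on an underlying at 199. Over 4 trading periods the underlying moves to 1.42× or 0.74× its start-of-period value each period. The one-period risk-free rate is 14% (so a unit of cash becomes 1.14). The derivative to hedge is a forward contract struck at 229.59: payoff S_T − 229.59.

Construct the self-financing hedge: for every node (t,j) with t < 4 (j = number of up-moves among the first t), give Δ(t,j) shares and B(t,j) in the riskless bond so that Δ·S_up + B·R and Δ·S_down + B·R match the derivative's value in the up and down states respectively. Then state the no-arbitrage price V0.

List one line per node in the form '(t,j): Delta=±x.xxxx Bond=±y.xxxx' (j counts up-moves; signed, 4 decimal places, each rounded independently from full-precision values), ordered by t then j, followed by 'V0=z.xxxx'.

(0,0): Delta=1.0000 Bond=-135.9357
(1,0): Delta=1.0000 Bond=-154.9667
(1,1): Delta=1.0000 Bond=-154.9667
(2,0): Delta=1.0000 Bond=-176.6620
(2,1): Delta=1.0000 Bond=-176.6620
(2,2): Delta=1.0000 Bond=-176.6620
(3,0): Delta=1.0000 Bond=-201.3947
(3,1): Delta=1.0000 Bond=-201.3947
(3,2): Delta=1.0000 Bond=-201.3947
(3,3): Delta=1.0000 Bond=-201.3947
V0=63.0643

Risk-neutral probability p* = (R−d)/(u−d) = (1.14−0.74)/(1.42−0.74) = 0.5882.
Terminal values V(4,·): V(4,0)=-169.9167, V(4,1)=-115.0818, V(4,2)=-9.8581, V(4,3)=192.0578, V(4,4)=579.5179
  t=3,j=0: stock 80.6396 → up 114.5082 (V=-115.0818), down 59.6733 (V=-169.9167). Price -120.7552; hedge Δ=1.0000, bond B=-201.3947.
  t=3,j=1: stock 154.7408 → up 219.7319 (V=-9.8581), down 114.5082 (V=-115.0818). Price -46.6539; hedge Δ=1.0000, bond B=-201.3947.
  t=3,j=2: stock 296.9351 → up 421.6478 (V=192.0578), down 219.7319 (V=-9.8581). Price 95.5403; hedge Δ=1.0000, bond B=-201.3947.
  t=3,j=3: stock 569.7943 → up 809.1079 (V=579.5179), down 421.6478 (V=192.0578). Price 368.3996; hedge Δ=1.0000, bond B=-201.3947.
  t=2,j=0: stock 108.9724 → up 154.7408 (V=-46.6539), down 80.6396 (V=-120.7552). Price -67.6896; hedge Δ=1.0000, bond B=-176.6620.
  t=2,j=1: stock 209.1092 → up 296.9351 (V=95.5403), down 154.7408 (V=-46.6539). Price 32.4472; hedge Δ=1.0000, bond B=-176.6620.
  t=2,j=2: stock 401.2636 → up 569.7943 (V=368.3996), down 296.9351 (V=95.5403). Price 224.6016; hedge Δ=1.0000, bond B=-176.6620.
  t=1,j=0: stock 147.2600 → up 209.1092 (V=32.4472), down 108.9724 (V=-67.6896). Price -7.7067; hedge Δ=1.0000, bond B=-154.9667.
  t=1,j=1: stock 282.5800 → up 401.2636 (V=224.6016), down 209.1092 (V=32.4472). Price 127.6133; hedge Δ=1.0000, bond B=-154.9667.
  t=0,j=0: stock 199.0000 → up 282.5800 (V=127.6133), down 147.2600 (V=-7.7067). Price 63.0643; hedge Δ=1.0000, bond B=-135.9357.
Check: Δ(0,0)·S0 + B(0,0) = 63.0643 = V0.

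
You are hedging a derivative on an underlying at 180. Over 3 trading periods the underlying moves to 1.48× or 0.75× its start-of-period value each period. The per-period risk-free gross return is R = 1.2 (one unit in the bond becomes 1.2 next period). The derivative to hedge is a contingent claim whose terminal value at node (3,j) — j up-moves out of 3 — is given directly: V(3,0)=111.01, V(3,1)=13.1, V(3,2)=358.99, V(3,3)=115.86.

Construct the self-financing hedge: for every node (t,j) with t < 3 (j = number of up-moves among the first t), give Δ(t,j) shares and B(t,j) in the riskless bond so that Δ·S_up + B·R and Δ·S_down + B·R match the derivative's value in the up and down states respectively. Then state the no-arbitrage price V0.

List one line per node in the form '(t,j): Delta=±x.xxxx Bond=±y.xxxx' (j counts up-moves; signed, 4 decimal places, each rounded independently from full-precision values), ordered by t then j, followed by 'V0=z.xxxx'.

(0,0): Delta=0.3000 Bond=58.2251
(1,0): Delta=1.4854 Bond=-90.1553
(1,1): Delta=-0.0737 Bond=169.4415
(2,0): Delta=-1.3247 Bond=176.3354
(2,1): Delta=2.3715 Bond=-285.2220
(2,2): Delta=-0.8447 Bond=507.3176
V0=112.2329

Since d<R<u, set p* = (R−d)/(u−d) = 0.6164; price each node as the discounted p*-expectation of its children.
Terminal values V(3,·): V(3,0)=111.0100, V(3,1)=13.1000, V(3,2)=358.9900, V(3,3)=115.8600
  t=2,j=0: stock 101.2500 → up 149.8500 (V=13.1000), down 75.9375 (V=111.0100). Price 42.2121; hedge Δ=-1.3247, bond B=176.3354.
  t=2,j=1: stock 199.8000 → up 295.7040 (V=358.9900), down 149.8500 (V=13.1000). Price 188.5999; hedge Δ=2.3715, bond B=-285.2220.
  t=2,j=2: stock 394.2720 → up 583.5226 (V=115.8600), down 295.7040 (V=358.9900). Price 174.2628; hedge Δ=-0.8447, bond B=507.3176.
  t=1,j=0: stock 135.0000 → up 199.8000 (V=188.5999), down 101.2500 (V=42.2121). Price 110.3760; hedge Δ=1.4854, bond B=-90.1553.
  t=1,j=1: stock 266.4000 → up 394.2720 (V=174.2628), down 199.8000 (V=188.5999). Price 149.8016; hedge Δ=-0.0737, bond B=169.4415.
  t=0,j=0: stock 180.0000 → up 266.4000 (V=149.8016), down 135.0000 (V=110.3760). Price 112.2329; hedge Δ=0.3000, bond B=58.2251.
Check: Δ(0,0)·S0 + B(0,0) = 112.2329 = V0.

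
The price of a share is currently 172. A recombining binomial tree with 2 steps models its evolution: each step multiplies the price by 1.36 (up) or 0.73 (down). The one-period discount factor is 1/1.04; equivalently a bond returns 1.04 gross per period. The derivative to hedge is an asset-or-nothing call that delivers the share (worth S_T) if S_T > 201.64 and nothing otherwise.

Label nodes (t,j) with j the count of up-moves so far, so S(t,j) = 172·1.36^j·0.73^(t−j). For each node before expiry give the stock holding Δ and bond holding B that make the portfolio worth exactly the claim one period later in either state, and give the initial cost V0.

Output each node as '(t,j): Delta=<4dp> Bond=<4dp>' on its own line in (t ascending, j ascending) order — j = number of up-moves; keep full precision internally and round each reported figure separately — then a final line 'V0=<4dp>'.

(0,0): Delta=1.3891 Bond=-167.7039
(1,0): Delta=0.0000 Bond=0.0000
(1,1): Delta=2.1587 Bond=-354.4502
V0=71.2167

Risk-neutral probability p* = (R−d)/(u−d) = (1.04−0.73)/(1.36−0.73) = 0.4921.
Payoff layer (t=2): V(2,0)=0.0000, V(2,1)=0.0000, V(2,2)=318.1312
Node (1,0) S=125.5600: V=(p*·0.0000+(1−p*)·0.0000)/1.04=0.0000; Δ=(0.0000−0.0000)/(170.7616−91.6588)=0.0000; B=V−Δ·S=0.0000
Node (1,1) S=233.9200: V=(p*·318.1312+(1−p*)·0.0000)/1.04=150.5200; Δ=(318.1312−0.0000)/(318.1312−170.7616)=2.1587; B=V−Δ·S=-354.4502
Node (0,0) S=172.0000: V=(p*·150.5200+(1−p*)·0.0000)/1.04=71.2167; Δ=(150.5200−0.0000)/(233.9200−125.5600)=1.3891; B=V−Δ·S=-167.7039
The time-0 hedge costs 71.2167, which is the no-arbitrage price.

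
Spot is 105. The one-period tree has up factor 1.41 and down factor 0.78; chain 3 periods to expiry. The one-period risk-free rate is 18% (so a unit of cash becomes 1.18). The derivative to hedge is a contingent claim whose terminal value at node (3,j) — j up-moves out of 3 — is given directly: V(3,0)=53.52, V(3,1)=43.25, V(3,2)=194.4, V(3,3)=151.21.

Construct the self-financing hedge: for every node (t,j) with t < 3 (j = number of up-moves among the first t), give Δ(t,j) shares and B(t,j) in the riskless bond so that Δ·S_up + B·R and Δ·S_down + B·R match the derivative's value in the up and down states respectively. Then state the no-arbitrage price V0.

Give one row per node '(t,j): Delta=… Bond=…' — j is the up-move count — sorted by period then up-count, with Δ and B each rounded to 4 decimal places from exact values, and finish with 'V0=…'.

No-arbitrage ⇒ martingale measure with p* = (R−d)/(u−d) = 0.6349.
Terminal payoffs: V(3,0)=53.5200, V(3,1)=43.2500, V(3,2)=194.4000, V(3,3)=151.2100
  t=2,j=0: stock 63.8820 → up 90.0736 (V=43.2500), down 49.8280 (V=53.5200). Price 39.8300; hedge Δ=-0.2552, bond B=56.1316.
  t=2,j=1: stock 115.4790 → up 162.8254 (V=194.4000), down 90.0736 (V=43.2500). Price 117.9816; hedge Δ=2.0776, bond B=-121.9391.
  t=2,j=2: stock 208.7505 → up 294.3382 (V=151.2100), down 162.8254 (V=194.4000). Price 141.5066; hedge Δ=-0.3284, bond B=210.0621.
  t=1,j=0: stock 81.9000 → up 115.4790 (V=117.9816), down 63.8820 (V=39.8300). Price 75.8051; hedge Δ=1.5147, bond B=-48.2450.
  t=1,j=1: stock 148.0500 → up 208.7505 (V=141.5066), down 115.4790 (V=117.9816). Price 112.6425; hedge Δ=0.2522, bond B=75.3011.
  t=0,j=0: stock 105.0000 → up 148.0500 (V=112.6425), down 81.9000 (V=75.8051). Price 84.0626; hedge Δ=0.5569, bond B=25.5907.
Root portfolio cost Δ·105+B reproduces V0=84.0626.

(0,0): Delta=0.5569 Bond=25.5907
(1,0): Delta=1.5147 Bond=-48.2450
(1,1): Delta=0.2522 Bond=75.3011
(2,0): Delta=-0.2552 Bond=56.1316
(2,1): Delta=2.0776 Bond=-121.9391
(2,2): Delta=-0.3284 Bond=210.0621
V0=84.0626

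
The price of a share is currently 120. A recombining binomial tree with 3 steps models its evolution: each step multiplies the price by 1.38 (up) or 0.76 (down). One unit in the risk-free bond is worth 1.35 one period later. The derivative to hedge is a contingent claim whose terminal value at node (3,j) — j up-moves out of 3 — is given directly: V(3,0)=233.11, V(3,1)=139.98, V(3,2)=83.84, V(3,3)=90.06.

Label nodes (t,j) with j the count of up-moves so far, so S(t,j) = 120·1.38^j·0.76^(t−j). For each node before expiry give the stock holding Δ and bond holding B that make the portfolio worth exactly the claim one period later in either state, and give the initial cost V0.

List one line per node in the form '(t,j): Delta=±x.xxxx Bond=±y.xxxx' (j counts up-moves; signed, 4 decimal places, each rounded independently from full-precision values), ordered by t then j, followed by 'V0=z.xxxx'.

No-arbitrage ⇒ martingale measure with p* = (R−d)/(u−d) = 0.9516.
Terminal payoffs: V(3,0)=233.1100, V(3,1)=139.9800, V(3,2)=83.8400, V(3,3)=90.0600
(2,0): S=69.3120. Δ = (V_up−V_dn)/(S_up−S_dn) = (139.9800−233.1100)/(95.6506−52.6771) = -2.1672. V = [p*·139.9800 + (1−p*)·233.1100]/1.35 = 107.0269. B = V − Δ·S = 257.2366.
(2,1): S=125.8560. Δ = (V_up−V_dn)/(S_up−S_dn) = (83.8400−139.9800)/(173.6813−95.6506) = -0.7195. V = [p*·83.8400 + (1−p*)·139.9800]/1.35 = 64.1159. B = V − Δ·S = 154.6643.
(2,2): S=228.5280. Δ = (V_up−V_dn)/(S_up−S_dn) = (90.0600−83.8400)/(315.3686−173.6813) = 0.0439. V = [p*·90.0600 + (1−p*)·83.8400]/1.35 = 66.4882. B = V − Δ·S = 56.4559.
(1,0): S=91.2000. Δ = (V_up−V_dn)/(S_up−S_dn) = (64.1159−107.0269)/(125.8560−69.3120) = -0.7589. V = [p*·64.1159 + (1−p*)·107.0269]/1.35 = 49.0313. B = V − Δ·S = 118.2426.
(1,1): S=165.6000. Δ = (V_up−V_dn)/(S_up−S_dn) = (66.4882−64.1159)/(228.5280−125.8560) = 0.0231. V = [p*·66.4882 + (1−p*)·64.1159]/1.35 = 49.1655. B = V − Δ·S = 45.3392.
(0,0): S=120.0000. Δ = (V_up−V_dn)/(S_up−S_dn) = (49.1655−49.0313)/(165.6000−91.2000) = 0.0018. V = [p*·49.1655 + (1−p*)·49.0313]/1.35 = 36.4141. B = V − Δ·S = 36.1976.
Check: Δ(0,0)·S0 + B(0,0) = 36.4141 = V0.

(0,0): Delta=0.0018 Bond=36.1976
(1,0): Delta=-0.7589 Bond=118.2426
(1,1): Delta=0.0231 Bond=45.3392
(2,0): Delta=-2.1672 Bond=257.2366
(2,1): Delta=-0.7195 Bond=154.6643
(2,2): Delta=0.0439 Bond=56.4559
V0=36.4141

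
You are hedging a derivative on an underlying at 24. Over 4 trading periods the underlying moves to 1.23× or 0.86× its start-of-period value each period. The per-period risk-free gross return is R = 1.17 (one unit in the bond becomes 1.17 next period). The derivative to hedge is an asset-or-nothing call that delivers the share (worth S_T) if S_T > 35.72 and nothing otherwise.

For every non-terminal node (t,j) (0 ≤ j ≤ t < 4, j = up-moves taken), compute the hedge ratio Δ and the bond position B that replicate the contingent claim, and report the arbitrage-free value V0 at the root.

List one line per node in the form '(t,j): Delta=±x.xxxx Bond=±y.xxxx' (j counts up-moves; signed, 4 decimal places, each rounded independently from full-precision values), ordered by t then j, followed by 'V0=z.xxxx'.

(0,0): Delta=1.6056 Bond=-16.2693
(1,0): Delta=2.5791 Bond=-39.1277
(1,1): Delta=1.4738 Bond=-15.1462
(2,0): Delta=0.0000 Bond=0.0000
(2,1): Delta=2.9281 Bond=-54.6399
(2,2): Delta=1.2771 Bond=-10.5755
(3,0): Delta=0.0000 Bond=0.0000
(3,1): Delta=0.0000 Bond=0.0000
(3,2): Delta=3.3243 Bond=-76.3020
(3,3): Delta=1.0000 Bond=0.0000
V0=22.2647

Since d<R<u, set p* = (R−d)/(u−d) = 0.8378; price each node as the discounted p*-expectation of its children.
Terminal payoffs: V(4,0)=0.0000, V(4,1)=0.0000, V(4,2)=0.0000, V(4,3)=38.4083, V(4,4)=54.9328
  t=3,j=0: stock 15.2653 → up 18.7764 (V=0.0000), down 13.1282 (V=0.0000). Price 0.0000; hedge Δ=0.0000, bond B=0.0000.
  t=3,j=1: stock 21.8330 → up 26.8546 (V=0.0000), down 18.7764 (V=0.0000). Price 0.0000; hedge Δ=0.0000, bond B=0.0000.
  t=3,j=2: stock 31.2263 → up 38.4083 (V=38.4083), down 26.8546 (V=0.0000). Price 27.5042; hedge Δ=3.3243, bond B=-76.3020.
  t=3,j=3: stock 44.6608 → up 54.9328 (V=54.9328), down 38.4083 (V=38.4083). Price 44.6608; hedge Δ=1.0000, bond B=0.0000.
  t=2,j=0: stock 17.7504 → up 21.8330 (V=0.0000), down 15.2653 (V=0.0000). Price 0.0000; hedge Δ=0.0000, bond B=0.0000.
  t=2,j=1: stock 25.3872 → up 31.2263 (V=27.5042), down 21.8330 (V=0.0000). Price 19.6958; hedge Δ=2.9281, bond B=-54.6399.
  t=2,j=2: stock 36.3096 → up 44.6608 (V=44.6608), down 31.2263 (V=27.5042). Price 35.7937; hedge Δ=1.2771, bond B=-10.5755.
  t=1,j=0: stock 20.6400 → up 25.3872 (V=19.6958), down 17.7504 (V=0.0000). Price 14.1042; hedge Δ=2.5791, bond B=-39.1277.
  t=1,j=1: stock 29.5200 → up 36.3096 (V=35.7937), down 25.3872 (V=19.6958). Price 28.3617; hedge Δ=1.4738, bond B=-15.1462.
  t=0,j=0: stock 24.0000 → up 29.5200 (V=28.3617), down 20.6400 (V=14.1042). Price 22.2647; hedge Δ=1.6056, bond B=-16.2693.
Self-financing check: at every node Δ·S+B equals the discounted successor values.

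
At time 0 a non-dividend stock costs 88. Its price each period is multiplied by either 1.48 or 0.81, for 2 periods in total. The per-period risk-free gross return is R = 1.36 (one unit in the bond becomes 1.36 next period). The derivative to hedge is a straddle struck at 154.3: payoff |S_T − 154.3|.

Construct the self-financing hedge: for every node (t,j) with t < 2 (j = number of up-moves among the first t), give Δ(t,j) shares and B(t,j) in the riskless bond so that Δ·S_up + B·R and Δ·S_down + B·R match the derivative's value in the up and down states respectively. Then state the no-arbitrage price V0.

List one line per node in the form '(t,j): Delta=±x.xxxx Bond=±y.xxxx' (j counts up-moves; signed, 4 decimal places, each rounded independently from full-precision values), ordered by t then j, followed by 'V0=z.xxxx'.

No-arbitrage ⇒ martingale measure with p* = (R−d)/(u−d) = 0.8209.
At expiry t=2: V(2,0)=96.5632, V(2,1)=48.8056, V(2,2)=38.4552
Node (1,0) S=71.2800: V=(p*·48.8056+(1−p*)·96.5632)/1.36=42.1759; Δ=(48.8056−96.5632)/(105.4944−57.7368)=-1.0000; B=V−Δ·S=113.4559
Node (1,1) S=130.2400: V=(p*·38.4552+(1−p*)·48.8056)/1.36=29.6390; Δ=(38.4552−48.8056)/(192.7552−105.4944)=-0.1186; B=V−Δ·S=45.0873
Node (0,0) S=88.0000: V=(p*·29.6390+(1−p*)·42.1759)/1.36=23.4444; Δ=(29.6390−42.1759)/(130.2400−71.2800)=-0.2126; B=V−Δ·S=42.1562
Each (Δ,B) replicates both successor values, so the strategy is self-financing and V0 is arbitrage-free.

(0,0): Delta=-0.2126 Bond=42.1562
(1,0): Delta=-1.0000 Bond=113.4559
(1,1): Delta=-0.1186 Bond=45.0873
V0=23.4444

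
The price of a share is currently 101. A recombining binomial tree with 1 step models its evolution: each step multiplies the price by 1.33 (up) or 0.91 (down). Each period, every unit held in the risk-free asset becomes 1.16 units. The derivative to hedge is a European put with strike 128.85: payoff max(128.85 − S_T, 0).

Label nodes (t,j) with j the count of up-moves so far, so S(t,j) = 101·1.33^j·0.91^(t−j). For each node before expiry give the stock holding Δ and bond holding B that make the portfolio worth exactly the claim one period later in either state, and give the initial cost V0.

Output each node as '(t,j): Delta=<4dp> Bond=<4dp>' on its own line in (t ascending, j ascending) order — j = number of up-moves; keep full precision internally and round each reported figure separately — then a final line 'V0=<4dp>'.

(0,0): Delta=-0.8708 Bond=100.8420
V0=12.8896

The replicating-portfolio and risk-neutral prices coincide; use p* = (1.16−0.91)/(1.33−0.91) = 0.5952 for the latter.
Payoff layer (t=1): V(1,0)=36.9400, V(1,1)=0.0000
Node (0,0) S=101.0000: V=(p*·0.0000+(1−p*)·36.9400)/1.16=12.8896; Δ=(0.0000−36.9400)/(134.3300−91.9100)=-0.8708; B=V−Δ·S=100.8420
The time-0 hedge costs 12.8896, which is the no-arbitrage price.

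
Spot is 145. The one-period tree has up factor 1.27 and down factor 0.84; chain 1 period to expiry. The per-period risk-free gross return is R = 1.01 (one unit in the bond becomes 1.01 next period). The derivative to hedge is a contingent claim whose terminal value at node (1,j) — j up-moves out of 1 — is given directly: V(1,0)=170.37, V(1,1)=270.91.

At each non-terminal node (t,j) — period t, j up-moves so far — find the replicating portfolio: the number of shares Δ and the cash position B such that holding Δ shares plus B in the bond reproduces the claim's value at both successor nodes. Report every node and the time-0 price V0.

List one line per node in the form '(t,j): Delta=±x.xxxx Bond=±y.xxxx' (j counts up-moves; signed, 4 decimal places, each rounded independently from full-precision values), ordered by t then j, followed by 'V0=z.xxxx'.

(0,0): Delta=1.6125 Bond=-25.7760
V0=208.0380

Risk-neutral probability p* = (R−d)/(u−d) = (1.01−0.84)/(1.27−0.84) = 0.3953.
Payoff layer (t=1): V(1,0)=170.3700, V(1,1)=270.9100
Node (0,0) S=145.0000: V=(p*·270.9100+(1−p*)·170.3700)/1.01=208.0380; Δ=(270.9100−170.3700)/(184.1500−121.8000)=1.6125; B=V−Δ·S=-25.7760
Root portfolio cost Δ·145+B reproduces V0=208.0380.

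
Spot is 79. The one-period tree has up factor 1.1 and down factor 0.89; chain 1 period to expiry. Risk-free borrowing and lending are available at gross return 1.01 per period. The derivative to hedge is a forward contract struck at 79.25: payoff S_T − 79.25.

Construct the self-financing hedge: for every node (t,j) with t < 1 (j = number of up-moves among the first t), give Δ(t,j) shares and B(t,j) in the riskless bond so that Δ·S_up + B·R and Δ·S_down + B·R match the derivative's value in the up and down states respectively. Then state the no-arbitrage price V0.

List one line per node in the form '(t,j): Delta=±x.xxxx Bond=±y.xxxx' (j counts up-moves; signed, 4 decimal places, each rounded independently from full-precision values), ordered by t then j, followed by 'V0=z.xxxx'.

(0,0): Delta=1.0000 Bond=-78.4653
V0=0.5347

Under the risk-neutral measure, an up-move has probability p* = (R−d)/(u−d) = 0.5714 and values discount at R = 1.01.
Payoff layer (t=1): V(1,0)=-8.9400, V(1,1)=7.6500
Node (0,0) S=79.0000: V=(p*·7.6500+(1−p*)·-8.9400)/1.01=0.5347; Δ=(7.6500−-8.9400)/(86.9000−70.3100)=1.0000; B=V−Δ·S=-78.4653
Root portfolio cost Δ·79+B reproduces V0=0.5347.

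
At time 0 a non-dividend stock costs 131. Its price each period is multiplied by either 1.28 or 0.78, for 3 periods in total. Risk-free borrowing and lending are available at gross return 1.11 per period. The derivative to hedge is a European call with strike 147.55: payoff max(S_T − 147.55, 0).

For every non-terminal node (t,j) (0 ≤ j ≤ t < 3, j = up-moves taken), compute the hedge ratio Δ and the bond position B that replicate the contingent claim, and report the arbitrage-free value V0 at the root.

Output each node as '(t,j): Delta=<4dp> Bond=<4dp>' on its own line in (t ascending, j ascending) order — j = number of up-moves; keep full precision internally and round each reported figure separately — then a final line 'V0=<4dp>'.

Risk-neutral probability p* = (R−d)/(u−d) = (1.11−0.78)/(1.28−0.78) = 0.6600.
Payoff layer (t=3): V(3,0)=0.0000, V(3,1)=0.0000, V(3,2)=19.8617, V(3,3)=127.1769
  t=2,j=0: stock 79.7004 → up 102.0165 (V=0.0000), down 62.1663 (V=0.0000). Price 0.0000; hedge Δ=0.0000, bond B=0.0000.
  t=2,j=1: stock 130.7904 → up 167.4117 (V=19.8617), down 102.0165 (V=0.0000). Price 11.8097; hedge Δ=0.3037, bond B=-27.9138.
  t=2,j=2: stock 214.6304 → up 274.7269 (V=127.1769), down 167.4117 (V=19.8617). Price 81.7025; hedge Δ=1.0000, bond B=-132.9279.
  t=1,j=0: stock 102.1800 → up 130.7904 (V=11.8097), down 79.7004 (V=0.0000). Price 7.0220; hedge Δ=0.2312, bond B=-16.5974.
  t=1,j=1: stock 167.6800 → up 214.6304 (V=81.7025), down 130.7904 (V=11.8097). Price 52.1972; hedge Δ=0.8336, bond B=-87.5884.
  t=0,j=0: stock 131.0000 → up 167.6800 (V=52.1972), down 102.1800 (V=7.0220). Price 33.1871; hedge Δ=0.6897, bond B=-57.1635.
Self-financing check: at every node Δ·S+B equals the discounted successor values.

(0,0): Delta=0.6897 Bond=-57.1635
(1,0): Delta=0.2312 Bond=-16.5974
(1,1): Delta=0.8336 Bond=-87.5884
(2,0): Delta=0.0000 Bond=0.0000
(2,1): Delta=0.3037 Bond=-27.9138
(2,2): Delta=1.0000 Bond=-132.9279
V0=33.1871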